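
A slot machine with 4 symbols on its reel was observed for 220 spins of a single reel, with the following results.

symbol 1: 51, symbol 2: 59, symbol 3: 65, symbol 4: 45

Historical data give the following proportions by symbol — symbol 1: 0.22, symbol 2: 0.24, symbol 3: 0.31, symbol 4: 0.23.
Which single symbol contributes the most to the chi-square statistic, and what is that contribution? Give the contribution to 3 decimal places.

Expected counts E_i = n·p_i: 220×0.22 = 48.4, 220×0.24 = 52.8, 220×0.31 = 68.2, 220×0.23 = 50.6.
cat           O        E   (O−E)²/E
symbol 1     51     48.4     0.1397
symbol 2     59     52.8     0.7280
symbol 3     65     68.2     0.1501
symbol 4     45     50.6     0.6198
The largest term is for symbol 2: 0.728.

symbol 2, 0.728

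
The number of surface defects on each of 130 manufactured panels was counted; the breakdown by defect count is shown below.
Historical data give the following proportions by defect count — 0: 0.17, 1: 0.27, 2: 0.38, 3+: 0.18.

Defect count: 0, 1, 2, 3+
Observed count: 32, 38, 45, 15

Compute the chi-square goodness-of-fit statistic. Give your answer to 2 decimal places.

8.08

Expected counts E_i = n·p_i: 130×0.17 = 22.1, 130×0.27 = 35.1, 130×0.38 = 49.4, 130×0.18 = 23.4.
χ² = (32−22.1)²/22.1 + (38−35.1)²/35.1 + (45−49.4)²/49.4 + (15−23.4)²/23.4
   = 4.435 + 0.240 + 0.392 + 3.015
Sum = 8.08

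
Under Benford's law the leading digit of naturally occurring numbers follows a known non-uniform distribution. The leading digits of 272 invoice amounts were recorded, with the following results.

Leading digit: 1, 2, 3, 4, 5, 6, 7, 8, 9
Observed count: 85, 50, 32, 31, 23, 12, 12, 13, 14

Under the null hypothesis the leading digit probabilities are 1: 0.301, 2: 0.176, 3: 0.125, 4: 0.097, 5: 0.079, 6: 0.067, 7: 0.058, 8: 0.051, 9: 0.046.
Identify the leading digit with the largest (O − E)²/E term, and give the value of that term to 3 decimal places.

6, 2.126

Expected counts E_i = n·p_i: 272×0.301 = 81.872, 272×0.176 = 47.872, 272×0.125 = 34, 272×0.097 = 26.384, 272×0.079 = 21.488, 272×0.067 = 18.224, 272×0.058 = 15.776, 272×0.051 = 13.872, 272×0.046 = 12.512.
1: (85 − 81.872)²/81.872 = 9.784384/81.872 = 0.1195
2: (50 − 47.872)²/47.872 = 4.528384/47.872 = 0.0946
3: (32 − 34)²/34 = 4/34 = 0.1176
4: (31 − 26.384)²/26.384 = 21.307456/26.384 = 0.8076
5: (23 − 21.488)²/21.488 = 2.286144/21.488 = 0.1064
6: (12 − 18.224)²/18.224 = 38.738176/18.224 = 2.1257
7: (12 − 15.776)²/15.776 = 14.258176/15.776 = 0.9038
8: (13 − 13.872)²/13.872 = 0.760384/13.872 = 0.0548
9: (14 − 12.512)²/12.512 = 2.214144/12.512 = 0.1770
The largest term is for 6: 2.126.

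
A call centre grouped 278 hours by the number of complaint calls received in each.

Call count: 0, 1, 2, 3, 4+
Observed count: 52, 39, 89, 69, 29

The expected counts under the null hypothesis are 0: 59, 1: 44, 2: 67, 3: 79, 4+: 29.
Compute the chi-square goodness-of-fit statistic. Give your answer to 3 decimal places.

cat         O        E   (O−E)²/E
0          52       59     0.8305
1          39       44     0.5682
2          89       67     7.2239
3          69       79     1.2658
4+         29       29     0.0000
Sum = 9.888

9.888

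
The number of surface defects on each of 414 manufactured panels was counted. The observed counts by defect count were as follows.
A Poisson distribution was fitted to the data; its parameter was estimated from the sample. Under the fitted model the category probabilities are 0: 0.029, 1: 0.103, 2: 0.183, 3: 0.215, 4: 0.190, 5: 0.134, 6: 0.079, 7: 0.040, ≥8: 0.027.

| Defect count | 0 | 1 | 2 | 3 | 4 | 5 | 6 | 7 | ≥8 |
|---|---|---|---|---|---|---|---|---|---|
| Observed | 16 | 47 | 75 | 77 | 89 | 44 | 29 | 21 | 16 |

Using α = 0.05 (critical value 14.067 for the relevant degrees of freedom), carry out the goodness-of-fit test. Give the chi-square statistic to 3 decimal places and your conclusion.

10.826; do not reject

Expected counts E_i = n·p_i: 414×0.029 = 12.006, 414×0.103 = 42.642, 414×0.183 = 75.762, 414×0.215 = 89.01, 414×0.190 = 78.66, 414×0.134 = 55.476, 414×0.079 = 32.706, 414×0.040 = 16.56, 414×0.027 = 11.178.
χ² = (16−12.006)²/12.006 + (47−42.642)²/42.642 + (75−75.762)²/75.762 + (77−89.01)²/89.01 + (89−78.66)²/78.66 + (44−55.476)²/55.476 + (29−32.706)²/32.706 + (21−16.56)²/16.56 + (16−11.178)²/11.178
   = 1.3287 + 0.4454 + 0.0077 + 1.6205 + 1.3592 + 2.3740 + 0.4199 + 1.1904 + 2.0801
Sum = 10.826
df = 7. Since 10.826 < 14.067, we do not reject H₀.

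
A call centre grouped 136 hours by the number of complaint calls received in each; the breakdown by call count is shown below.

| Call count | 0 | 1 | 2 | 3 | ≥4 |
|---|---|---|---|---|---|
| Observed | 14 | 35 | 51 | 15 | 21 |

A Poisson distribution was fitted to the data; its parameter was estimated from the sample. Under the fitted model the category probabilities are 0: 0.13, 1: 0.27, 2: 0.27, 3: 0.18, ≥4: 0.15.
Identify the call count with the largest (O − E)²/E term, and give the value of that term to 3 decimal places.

2, 5.553

Expected counts E_i = n·p_i: 136×0.13 = 17.68, 136×0.27 = 36.72, 136×0.27 = 36.72, 136×0.18 = 24.48, 136×0.15 = 20.4.
χ² = (14−17.68)²/17.68 + (35−36.72)²/36.72 + (51−36.72)²/36.72 + (15−24.48)²/24.48 + (21−20.4)²/20.4
   = 0.7660 + 0.0806 + 5.5533 + 3.6712 + 0.0176
The largest term is for 2: 5.553.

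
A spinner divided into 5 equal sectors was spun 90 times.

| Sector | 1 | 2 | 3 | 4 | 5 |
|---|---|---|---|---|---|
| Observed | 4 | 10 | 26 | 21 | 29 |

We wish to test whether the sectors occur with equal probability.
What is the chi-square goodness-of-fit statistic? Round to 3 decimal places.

25.222

Expected count for each of the 5 categories: 90/5 = 18.
1: (4 − 18)²/18 = 196/18 = 10.8889
2: (10 − 18)²/18 = 64/18 = 3.5556
3: (26 − 18)²/18 = 64/18 = 3.5556
4: (21 − 18)²/18 = 9/18 = 0.5000
5: (29 − 18)²/18 = 121/18 = 6.7222
Sum = 25.222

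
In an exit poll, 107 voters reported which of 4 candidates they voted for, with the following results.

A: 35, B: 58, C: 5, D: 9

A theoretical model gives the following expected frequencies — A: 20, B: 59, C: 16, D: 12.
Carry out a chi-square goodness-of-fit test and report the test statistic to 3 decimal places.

cat         O        E   (O−E)²/E
A          35       20    11.2500
B          58       59     0.0169
C           5       16     7.5625
D           9       12     0.7500
Sum = 19.579

19.579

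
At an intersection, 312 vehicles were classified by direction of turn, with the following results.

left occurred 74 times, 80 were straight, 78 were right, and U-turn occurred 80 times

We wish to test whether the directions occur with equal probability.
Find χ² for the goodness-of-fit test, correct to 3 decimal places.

0.308

Expected count for each of the 4 categories: 312/4 = 78.
left: (74 − 78)²/78 = 16/78 = 0.2051
straight: (80 − 78)²/78 = 4/78 = 0.0513
right: (78 − 78)²/78 = 0/78 = 0.0000
U-turn: (80 − 78)²/78 = 4/78 = 0.0513
Sum = 0.308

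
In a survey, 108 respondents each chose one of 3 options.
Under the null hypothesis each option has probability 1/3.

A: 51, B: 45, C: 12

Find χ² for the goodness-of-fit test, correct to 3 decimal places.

24.500

Expected count for each of the 3 categories: 108/3 = 36.
χ² = (51−36)²/36 + (45−36)²/36 + (12−36)²/36
   = 6.2500 + 2.2500 + 16.0000
Sum = 24.500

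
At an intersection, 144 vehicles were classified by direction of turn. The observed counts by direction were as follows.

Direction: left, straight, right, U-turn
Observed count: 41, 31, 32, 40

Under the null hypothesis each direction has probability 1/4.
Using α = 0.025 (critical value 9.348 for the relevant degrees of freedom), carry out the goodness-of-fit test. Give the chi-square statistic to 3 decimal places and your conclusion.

2.278; do not reject

Under H₀ each category has probability 1/4, so each expected count is 144/4 = 36.
cat           O        E   (O−E)²/E
left         41       36     0.6944
straight     31       36     0.6944
right        32       36     0.4444
U-turn       40       36     0.4444
Sum = 2.278
df = 3. Since 2.278 < 9.348, we do not reject H₀.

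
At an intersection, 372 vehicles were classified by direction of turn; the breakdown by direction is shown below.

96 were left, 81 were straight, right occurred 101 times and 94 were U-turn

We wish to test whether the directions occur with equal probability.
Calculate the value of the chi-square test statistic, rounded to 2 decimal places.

2.34

Expected count for each of the 4 categories: 372/4 = 93.
cat           O        E   (O−E)²/E
left         96       93      0.097
straight     81       93      1.548
right       101       93      0.688
U-turn       94       93      0.011
Sum = 2.34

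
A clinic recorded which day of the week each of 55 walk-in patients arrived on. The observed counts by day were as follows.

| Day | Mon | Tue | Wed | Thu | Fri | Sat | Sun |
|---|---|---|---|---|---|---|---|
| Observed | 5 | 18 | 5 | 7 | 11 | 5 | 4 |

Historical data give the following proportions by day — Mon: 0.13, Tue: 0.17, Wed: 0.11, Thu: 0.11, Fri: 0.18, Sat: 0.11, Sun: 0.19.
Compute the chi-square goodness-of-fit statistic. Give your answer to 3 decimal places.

Expected counts E_i = n·p_i: 55×0.13 = 7.15, 55×0.17 = 9.35, 55×0.11 = 6.05, 55×0.11 = 6.05, 55×0.18 = 9.9, 55×0.11 = 6.05, 55×0.19 = 10.45.
χ² = (5−7.15)²/7.15 + (18−9.35)²/9.35 + (5−6.05)²/6.05 + (7−6.05)²/6.05 + (11−9.9)²/9.9 + (5−6.05)²/6.05 + (4−10.45)²/10.45
   = 0.6465 + 8.0024 + 0.1822 + 0.1492 + 0.1222 + 0.1822 + 3.9811
Sum = 13.266

13.266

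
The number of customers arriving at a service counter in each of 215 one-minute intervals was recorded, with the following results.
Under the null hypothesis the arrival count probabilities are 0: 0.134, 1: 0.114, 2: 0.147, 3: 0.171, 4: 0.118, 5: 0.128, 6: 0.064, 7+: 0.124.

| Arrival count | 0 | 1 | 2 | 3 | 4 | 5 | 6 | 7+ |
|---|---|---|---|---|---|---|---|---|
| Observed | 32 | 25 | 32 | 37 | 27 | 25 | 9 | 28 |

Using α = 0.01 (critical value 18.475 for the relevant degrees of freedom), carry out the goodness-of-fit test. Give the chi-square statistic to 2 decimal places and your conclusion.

2.42; do not reject

Expected counts E_i = n·p_i: 215×0.134 = 28.81, 215×0.114 = 24.51, 215×0.147 = 31.605, 215×0.171 = 36.765, 215×0.118 = 25.37, 215×0.128 = 27.52, 215×0.064 = 13.76, 215×0.124 = 26.66.
χ² = (32−28.81)²/28.81 + (25−24.51)²/24.51 + (32−31.605)²/31.605 + (37−36.765)²/36.765 + (27−25.37)²/25.37 + (25−27.52)²/27.52 + (9−13.76)²/13.76 + (28−26.66)²/26.66
   = 0.353 + 0.010 + 0.005 + 0.002 + 0.105 + 0.231 + 1.647 + 0.067
Sum = 2.42
df = 7. Since 2.42 < 18.475, we do not reject H₀.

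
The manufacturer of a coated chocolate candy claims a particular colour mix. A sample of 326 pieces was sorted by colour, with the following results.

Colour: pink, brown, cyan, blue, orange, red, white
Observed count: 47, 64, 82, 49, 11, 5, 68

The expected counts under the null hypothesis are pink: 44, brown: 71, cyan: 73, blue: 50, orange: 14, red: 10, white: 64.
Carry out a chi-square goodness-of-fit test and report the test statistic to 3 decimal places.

5.417

χ² = (47−44)²/44 + (64−71)²/71 + (82−73)²/73 + (49−50)²/50 + (11−14)²/14 + (5−10)²/10 + (68−64)²/64
   = 0.2045 + 0.6901 + 1.1096 + 0.0200 + 0.6429 + 2.5000 + 0.2500
Sum = 5.417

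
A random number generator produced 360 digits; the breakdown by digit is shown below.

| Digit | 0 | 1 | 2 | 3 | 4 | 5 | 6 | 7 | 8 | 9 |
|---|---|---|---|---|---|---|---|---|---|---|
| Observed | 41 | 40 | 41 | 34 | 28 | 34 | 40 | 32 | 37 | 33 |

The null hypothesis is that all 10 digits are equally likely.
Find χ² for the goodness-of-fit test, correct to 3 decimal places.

Under H₀ each category has probability 1/10, so each expected count is 360/10 = 36.
χ² = (41−36)²/36 + (40−36)²/36 + (41−36)²/36 + (34−36)²/36 + (28−36)²/36 + (34−36)²/36 + (40−36)²/36 + (32−36)²/36 + (37−36)²/36 + (33−36)²/36
   = 0.6944 + 0.4444 + 0.6944 + 0.1111 + 1.7778 + 0.1111 + 0.4444 + 0.4444 + 0.0278 + 0.2500
Sum = 5.000

5.000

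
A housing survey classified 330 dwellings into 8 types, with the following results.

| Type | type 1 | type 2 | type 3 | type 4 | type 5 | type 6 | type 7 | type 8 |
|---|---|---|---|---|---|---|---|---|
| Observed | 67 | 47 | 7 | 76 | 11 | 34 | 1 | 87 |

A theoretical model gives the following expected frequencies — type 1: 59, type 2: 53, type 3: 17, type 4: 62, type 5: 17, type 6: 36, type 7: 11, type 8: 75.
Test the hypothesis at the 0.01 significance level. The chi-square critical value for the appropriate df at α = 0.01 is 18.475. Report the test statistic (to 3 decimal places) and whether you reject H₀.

24.047; reject

type 1: (67 − 59)²/59 = 64/59 = 1.0847
type 2: (47 − 53)²/53 = 36/53 = 0.6792
type 3: (7 − 17)²/17 = 100/17 = 5.8824
type 4: (76 − 62)²/62 = 196/62 = 3.1613
type 5: (11 − 17)²/17 = 36/17 = 2.1176
type 6: (34 − 36)²/36 = 4/36 = 0.1111
type 7: (1 − 11)²/11 = 100/11 = 9.0909
type 8: (87 − 75)²/75 = 144/75 = 1.9200
Sum = 24.047
df = 7. Since 24.047 > 18.475, we reject H₀.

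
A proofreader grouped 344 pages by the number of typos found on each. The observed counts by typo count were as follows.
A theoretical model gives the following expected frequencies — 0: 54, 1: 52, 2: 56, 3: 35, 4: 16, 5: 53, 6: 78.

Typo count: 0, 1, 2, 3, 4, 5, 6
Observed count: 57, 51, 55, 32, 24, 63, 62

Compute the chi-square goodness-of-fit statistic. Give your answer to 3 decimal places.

9.630

cat         O        E   (O−E)²/E
0          57       54     0.1667
1          51       52     0.0192
2          55       56     0.0179
3          32       35     0.2571
4          24       16     4.0000
5          63       53     1.8868
6          62       78     3.2821
Sum = 9.630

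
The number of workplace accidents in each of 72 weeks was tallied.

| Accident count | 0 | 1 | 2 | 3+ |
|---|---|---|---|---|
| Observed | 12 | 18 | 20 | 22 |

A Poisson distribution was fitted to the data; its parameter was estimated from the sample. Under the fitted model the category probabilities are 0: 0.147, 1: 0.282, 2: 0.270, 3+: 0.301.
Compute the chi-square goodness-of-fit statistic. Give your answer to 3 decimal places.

0.472

Expected counts E_i = n·p_i: 72×0.147 = 10.584, 72×0.282 = 20.304, 72×0.270 = 19.44, 72×0.301 = 21.672.
0: (12 − 10.584)²/10.584 = 2.005056/10.584 = 0.1894
1: (18 − 20.304)²/20.304 = 5.308416/20.304 = 0.2614
2: (20 − 19.44)²/19.44 = 0.3136/19.44 = 0.0161
3+: (22 − 21.672)²/21.672 = 0.107584/21.672 = 0.0050
Sum = 0.472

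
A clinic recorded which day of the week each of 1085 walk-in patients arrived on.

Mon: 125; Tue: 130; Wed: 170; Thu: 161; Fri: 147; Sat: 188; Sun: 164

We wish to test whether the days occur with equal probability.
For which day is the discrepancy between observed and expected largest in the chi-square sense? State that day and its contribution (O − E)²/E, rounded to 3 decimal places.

Sat, 7.026

Expected count for each of the 7 categories: 1085/7 = 155.
Mon: (125 − 155)²/155 = 900/155 = 5.8065
Tue: (130 − 155)²/155 = 625/155 = 4.0323
Wed: (170 − 155)²/155 = 225/155 = 1.4516
Thu: (161 − 155)²/155 = 36/155 = 0.2323
Fri: (147 − 155)²/155 = 64/155 = 0.4129
Sat: (188 − 155)²/155 = 1089/155 = 7.0258
Sun: (164 − 155)²/155 = 81/155 = 0.5226
The largest term is for Sat: 7.026.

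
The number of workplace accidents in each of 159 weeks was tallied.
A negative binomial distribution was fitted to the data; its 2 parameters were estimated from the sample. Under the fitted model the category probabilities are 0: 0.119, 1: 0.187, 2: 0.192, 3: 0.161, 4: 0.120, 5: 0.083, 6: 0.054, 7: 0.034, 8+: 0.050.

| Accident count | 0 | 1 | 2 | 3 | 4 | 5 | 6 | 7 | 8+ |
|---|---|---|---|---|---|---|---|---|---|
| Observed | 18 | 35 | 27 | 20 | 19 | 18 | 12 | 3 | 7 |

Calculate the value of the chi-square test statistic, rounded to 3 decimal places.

Expected counts E_i = n·p_i: 159×0.119 = 18.921, 159×0.187 = 29.733, 159×0.192 = 30.528, 159×0.161 = 25.599, 159×0.120 = 19.08, 159×0.083 = 13.197, 159×0.054 = 8.586, 159×0.034 = 5.406, 159×0.050 = 7.95.
0: (18 − 18.921)²/18.921 = 0.848241/18.921 = 0.0448
1: (35 − 29.733)²/29.733 = 27.741289/29.733 = 0.9330
2: (27 − 30.528)²/30.528 = 12.446784/30.528 = 0.4077
3: (20 − 25.599)²/25.599 = 31.348801/25.599 = 1.2246
4: (19 − 19.08)²/19.08 = 0.0064/19.08 = 0.0003
5: (18 − 13.197)²/13.197 = 23.068809/13.197 = 1.7480
6: (12 − 8.586)²/8.586 = 11.655396/8.586 = 1.3575
7: (3 − 5.406)²/5.406 = 5.788836/5.406 = 1.0708
8+: (7 − 7.95)²/7.95 = 0.9025/7.95 = 0.1135
Sum = 6.900

6.900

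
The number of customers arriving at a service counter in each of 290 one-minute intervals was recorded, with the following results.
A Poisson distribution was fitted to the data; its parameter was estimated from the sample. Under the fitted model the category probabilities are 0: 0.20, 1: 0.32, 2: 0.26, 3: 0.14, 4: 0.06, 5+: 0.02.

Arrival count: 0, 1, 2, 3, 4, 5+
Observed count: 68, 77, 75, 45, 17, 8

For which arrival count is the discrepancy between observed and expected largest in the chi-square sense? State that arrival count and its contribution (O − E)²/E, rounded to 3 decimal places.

1, 2.690

Expected counts E_i = n·p_i: 290×0.20 = 58, 290×0.32 = 92.8, 290×0.26 = 75.4, 290×0.14 = 40.6, 290×0.06 = 17.4, 290×0.02 = 5.8.
0: (68 − 58)²/58 = 100/58 = 1.7241
1: (77 − 92.8)²/92.8 = 249.64/92.8 = 2.6901
2: (75 − 75.4)²/75.4 = 0.16/75.4 = 0.0021
3: (45 − 40.6)²/40.6 = 19.36/40.6 = 0.4768
4: (17 − 17.4)²/17.4 = 0.16/17.4 = 0.0092
5+: (8 − 5.8)²/5.8 = 4.84/5.8 = 0.8345
The largest term is for 1: 2.690.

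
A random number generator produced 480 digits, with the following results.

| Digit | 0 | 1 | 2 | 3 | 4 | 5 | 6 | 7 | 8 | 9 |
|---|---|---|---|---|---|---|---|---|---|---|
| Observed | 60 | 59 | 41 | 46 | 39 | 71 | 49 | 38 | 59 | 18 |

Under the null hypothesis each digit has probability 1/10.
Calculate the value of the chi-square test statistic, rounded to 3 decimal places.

Under H₀ each category has probability 1/10, so each expected count is 480/10 = 48.
χ² = (60−48)²/48 + (59−48)²/48 + (41−48)²/48 + (46−48)²/48 + (39−48)²/48 + (71−48)²/48 + (49−48)²/48 + (38−48)²/48 + (59−48)²/48 + (18−48)²/48
   = 3.0000 + 2.5208 + 1.0208 + 0.0833 + 1.6875 + 11.0208 + 0.0208 + 2.0833 + 2.5208 + 18.7500
Sum = 42.708

42.708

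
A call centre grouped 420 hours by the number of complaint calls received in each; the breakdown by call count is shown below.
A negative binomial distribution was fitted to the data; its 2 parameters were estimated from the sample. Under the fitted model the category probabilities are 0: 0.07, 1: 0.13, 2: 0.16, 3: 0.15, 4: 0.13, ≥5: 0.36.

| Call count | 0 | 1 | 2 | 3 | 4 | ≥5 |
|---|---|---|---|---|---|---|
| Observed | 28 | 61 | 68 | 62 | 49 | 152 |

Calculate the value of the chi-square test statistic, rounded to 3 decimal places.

1.421

Expected counts E_i = n·p_i: 420×0.07 = 29.4, 420×0.13 = 54.6, 420×0.16 = 67.2, 420×0.15 = 63, 420×0.13 = 54.6, 420×0.36 = 151.2.
0: (28 − 29.4)²/29.4 = 1.96/29.4 = 0.0667
1: (61 − 54.6)²/54.6 = 40.96/54.6 = 0.7502
2: (68 − 67.2)²/67.2 = 0.64/67.2 = 0.0095
3: (62 − 63)²/63 = 1/63 = 0.0159
4: (49 − 54.6)²/54.6 = 31.36/54.6 = 0.5744
≥5: (152 − 151.2)²/151.2 = 0.64/151.2 = 0.0042
Sum = 1.421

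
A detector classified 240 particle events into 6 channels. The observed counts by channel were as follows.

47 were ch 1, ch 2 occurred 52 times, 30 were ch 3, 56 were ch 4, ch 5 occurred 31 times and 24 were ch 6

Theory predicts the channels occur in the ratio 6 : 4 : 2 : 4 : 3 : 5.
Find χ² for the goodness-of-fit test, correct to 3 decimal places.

Ratio total = 24. Expected counts: 240×6/24 = 60, 240×4/24 = 40, 240×2/24 = 20, 240×4/24 = 40, 240×3/24 = 30, 240×5/24 = 50.
χ² = (47−60)²/60 + (52−40)²/40 + (30−20)²/20 + (56−40)²/40 + (31−30)²/30 + (24−50)²/50
   = 2.8167 + 3.6000 + 5.0000 + 6.4000 + 0.0333 + 13.5200
Sum = 31.370

31.370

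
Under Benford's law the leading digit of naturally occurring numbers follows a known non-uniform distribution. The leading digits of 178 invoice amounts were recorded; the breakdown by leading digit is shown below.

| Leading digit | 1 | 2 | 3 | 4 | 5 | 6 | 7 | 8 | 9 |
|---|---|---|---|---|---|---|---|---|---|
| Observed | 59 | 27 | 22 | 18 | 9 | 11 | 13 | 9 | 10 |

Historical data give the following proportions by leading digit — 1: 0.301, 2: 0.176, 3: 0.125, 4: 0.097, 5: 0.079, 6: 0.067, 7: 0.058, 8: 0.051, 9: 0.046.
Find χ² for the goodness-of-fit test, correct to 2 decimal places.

Expected counts E_i = n·p_i: 178×0.301 = 53.578, 178×0.176 = 31.328, 178×0.125 = 22.25, 178×0.097 = 17.266, 178×0.079 = 14.062, 178×0.067 = 11.926, 178×0.058 = 10.324, 178×0.051 = 9.078, 178×0.046 = 8.188.
1: (59 − 53.578)²/53.578 = 29.398084/53.578 = 0.549
2: (27 − 31.328)²/31.328 = 18.731584/31.328 = 0.598
3: (22 − 22.25)²/22.25 = 0.0625/22.25 = 0.003
4: (18 − 17.266)²/17.266 = 0.538756/17.266 = 0.031
5: (9 − 14.062)²/14.062 = 25.623844/14.062 = 1.822
6: (11 − 11.926)²/11.926 = 0.857476/11.926 = 0.072
7: (13 − 10.324)²/10.324 = 7.160976/10.324 = 0.694
8: (9 − 9.078)²/9.078 = 0.006084/9.078 = 0.001
9: (10 − 8.188)²/8.188 = 3.283344/8.188 = 0.401
Sum = 4.17

4.17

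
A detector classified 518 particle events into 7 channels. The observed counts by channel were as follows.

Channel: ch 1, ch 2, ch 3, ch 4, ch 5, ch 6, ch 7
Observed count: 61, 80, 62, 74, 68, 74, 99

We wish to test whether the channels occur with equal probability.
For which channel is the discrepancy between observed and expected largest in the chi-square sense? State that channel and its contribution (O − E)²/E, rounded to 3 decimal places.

Expected count for each of the 7 categories: 518/7 = 74.
χ² = (61−74)²/74 + (80−74)²/74 + (62−74)²/74 + (74−74)²/74 + (68−74)²/74 + (74−74)²/74 + (99−74)²/74
   = 2.2838 + 0.4865 + 1.9459 + 0.0000 + 0.4865 + 0.0000 + 8.4459
The largest term is for ch 7: 8.446.

ch 7, 8.446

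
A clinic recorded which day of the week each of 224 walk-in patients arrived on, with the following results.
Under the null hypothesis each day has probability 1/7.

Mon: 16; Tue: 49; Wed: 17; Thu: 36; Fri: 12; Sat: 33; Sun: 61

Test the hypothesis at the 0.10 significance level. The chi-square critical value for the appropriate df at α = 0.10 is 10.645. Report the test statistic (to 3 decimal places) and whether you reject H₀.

63.375; reject

Expected count for each of the 7 categories: 224/7 = 32.
χ² = (16−32)²/32 + (49−32)²/32 + (17−32)²/32 + (36−32)²/32 + (12−32)²/32 + (33−32)²/32 + (61−32)²/32
   = 8.0000 + 9.0313 + 7.0313 + 0.5000 + 12.5000 + 0.0313 + 26.2813
Sum = 63.375
df = 6. Since 63.375 > 10.645, we reject H₀.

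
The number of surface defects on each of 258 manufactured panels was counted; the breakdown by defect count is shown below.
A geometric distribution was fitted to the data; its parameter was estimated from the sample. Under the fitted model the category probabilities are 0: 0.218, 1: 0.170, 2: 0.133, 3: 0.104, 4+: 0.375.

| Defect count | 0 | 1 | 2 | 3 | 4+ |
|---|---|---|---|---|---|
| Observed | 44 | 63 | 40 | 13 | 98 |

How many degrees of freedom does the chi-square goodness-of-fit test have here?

3

There are k = 5 categories and 1 parameter estimated from the data, so df = 5 − 1 − 1 = 3.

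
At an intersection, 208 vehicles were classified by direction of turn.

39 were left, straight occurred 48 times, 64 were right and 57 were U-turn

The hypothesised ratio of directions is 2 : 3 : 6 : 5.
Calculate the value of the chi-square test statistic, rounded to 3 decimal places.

12.074

Ratio total = 16. Expected counts: 208×2/16 = 26, 208×3/16 = 39, 208×6/16 = 78, 208×5/16 = 65.
cat           O        E   (O−E)²/E
left         39       26     6.5000
straight     48       39     2.0769
right        64       78     2.5128
U-turn       57       65     0.9846
Sum = 12.074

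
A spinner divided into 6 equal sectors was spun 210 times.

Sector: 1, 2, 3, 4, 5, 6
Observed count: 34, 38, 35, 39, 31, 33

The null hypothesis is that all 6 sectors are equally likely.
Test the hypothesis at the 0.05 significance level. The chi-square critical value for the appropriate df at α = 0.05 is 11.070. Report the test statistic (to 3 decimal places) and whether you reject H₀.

1.314; do not reject

Expected count for each of the 6 categories: 210/6 = 35.
1: (34 − 35)²/35 = 1/35 = 0.0286
2: (38 − 35)²/35 = 9/35 = 0.2571
3: (35 − 35)²/35 = 0/35 = 0.0000
4: (39 − 35)²/35 = 16/35 = 0.4571
5: (31 − 35)²/35 = 16/35 = 0.4571
6: (33 − 35)²/35 = 4/35 = 0.1143
Sum = 1.314
df = 5. Since 1.314 < 11.070, we do not reject H₀.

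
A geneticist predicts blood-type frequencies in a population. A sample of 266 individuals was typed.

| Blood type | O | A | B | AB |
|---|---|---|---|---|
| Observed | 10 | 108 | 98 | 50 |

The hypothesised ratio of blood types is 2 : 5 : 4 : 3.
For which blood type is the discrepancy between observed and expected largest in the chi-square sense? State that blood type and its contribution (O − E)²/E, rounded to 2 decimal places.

O, 20.63

Ratio total = 14. Expected counts: 266×2/14 = 38, 266×5/14 = 95, 266×4/14 = 76, 266×3/14 = 57.
cat         O        E   (O−E)²/E
O          10       38     20.632
A         108       95      1.779
B          98       76      6.368
AB         50       57      0.860
The largest term is for O: 20.63.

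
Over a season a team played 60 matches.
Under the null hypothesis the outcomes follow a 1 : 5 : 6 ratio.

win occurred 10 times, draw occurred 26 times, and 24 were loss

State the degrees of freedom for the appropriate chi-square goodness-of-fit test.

2

There are k = 3 categories and no parameters were estimated from the data, so df = 3 − 1 = 2.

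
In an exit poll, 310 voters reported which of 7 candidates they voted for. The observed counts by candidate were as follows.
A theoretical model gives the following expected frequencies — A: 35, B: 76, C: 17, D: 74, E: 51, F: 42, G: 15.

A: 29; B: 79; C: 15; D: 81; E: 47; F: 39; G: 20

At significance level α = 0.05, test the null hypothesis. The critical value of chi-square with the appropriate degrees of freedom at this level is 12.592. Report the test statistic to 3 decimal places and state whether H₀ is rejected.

cat         O        E   (O−E)²/E
A          29       35     1.0286
B          79       76     0.1184
C          15       17     0.2353
D          81       74     0.6622
E          47       51     0.3137
F          39       42     0.2143
G          20       15     1.6667
Sum = 4.239
df = 6. Since 4.239 < 12.592, we do not reject H₀.

4.239; do not reject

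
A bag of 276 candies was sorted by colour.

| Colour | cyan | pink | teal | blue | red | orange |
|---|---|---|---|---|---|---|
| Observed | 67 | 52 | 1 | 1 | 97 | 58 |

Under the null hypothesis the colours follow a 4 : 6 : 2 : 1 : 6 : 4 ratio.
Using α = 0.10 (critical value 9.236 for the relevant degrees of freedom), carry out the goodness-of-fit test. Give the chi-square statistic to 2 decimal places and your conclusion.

55.97; reject

Ratio total = 23. Expected counts: 276×4/23 = 48, 276×6/23 = 72, 276×2/23 = 24, 276×1/23 = 12, 276×6/23 = 72, 276×4/23 = 48.
χ² = (67−48)²/48 + (52−72)²/72 + (1−24)²/24 + (1−12)²/12 + (97−72)²/72 + (58−48)²/48
   = 7.521 + 5.556 + 22.042 + 10.083 + 8.681 + 2.083
Sum = 55.97
df = 5. Since 55.97 > 9.236, we reject H₀.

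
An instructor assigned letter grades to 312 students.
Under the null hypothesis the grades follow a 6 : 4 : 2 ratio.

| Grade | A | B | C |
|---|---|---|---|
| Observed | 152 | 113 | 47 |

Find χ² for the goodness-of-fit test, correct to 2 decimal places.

1.36

Ratio total = 12. Expected counts: 312×6/12 = 156, 312×4/12 = 104, 312×2/12 = 52.
cat         O        E   (O−E)²/E
A         152      156      0.103
B         113      104      0.779
C          47       52      0.481
Sum = 1.36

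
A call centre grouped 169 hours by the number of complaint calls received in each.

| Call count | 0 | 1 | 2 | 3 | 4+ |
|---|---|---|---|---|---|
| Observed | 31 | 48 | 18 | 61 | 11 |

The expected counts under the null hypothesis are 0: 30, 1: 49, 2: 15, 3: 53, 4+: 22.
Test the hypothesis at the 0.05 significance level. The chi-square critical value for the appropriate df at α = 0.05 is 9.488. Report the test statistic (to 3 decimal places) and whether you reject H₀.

χ² = (31−30)²/30 + (48−49)²/49 + (18−15)²/15 + (61−53)²/53 + (11−22)²/22
   = 0.0333 + 0.0204 + 0.6000 + 1.2075 + 5.5000
Sum = 7.361
df = 4. Since 7.361 < 9.488, we do not reject H₀.

7.361; do not reject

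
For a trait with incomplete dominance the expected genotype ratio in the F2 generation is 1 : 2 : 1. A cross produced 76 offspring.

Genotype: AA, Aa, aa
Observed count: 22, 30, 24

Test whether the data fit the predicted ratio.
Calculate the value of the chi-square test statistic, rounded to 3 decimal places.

Ratio total = 4. Expected counts: 76×1/4 = 19, 76×2/4 = 38, 76×1/4 = 19.
AA: (22 − 19)²/19 = 9/19 = 0.4737
Aa: (30 − 38)²/38 = 64/38 = 1.6842
aa: (24 − 19)²/19 = 25/19 = 1.3158
Sum = 3.474

3.474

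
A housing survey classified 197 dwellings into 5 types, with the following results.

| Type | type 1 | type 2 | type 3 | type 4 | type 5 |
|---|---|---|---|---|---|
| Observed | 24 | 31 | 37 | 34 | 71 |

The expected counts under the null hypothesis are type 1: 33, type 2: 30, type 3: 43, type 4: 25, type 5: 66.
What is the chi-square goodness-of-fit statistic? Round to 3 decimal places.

6.944

cat         O        E   (O−E)²/E
type 1     24       33     2.4545
type 2     31       30     0.0333
type 3     37       43     0.8372
type 4     34       25     3.2400
type 5     71       66     0.3788
Sum = 6.944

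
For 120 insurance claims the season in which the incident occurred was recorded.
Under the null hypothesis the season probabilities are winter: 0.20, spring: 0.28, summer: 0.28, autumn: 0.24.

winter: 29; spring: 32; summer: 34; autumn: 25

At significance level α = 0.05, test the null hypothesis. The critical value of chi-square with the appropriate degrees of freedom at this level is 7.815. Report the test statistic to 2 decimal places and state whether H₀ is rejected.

1.62; do not reject

Expected counts E_i = n·p_i: 120×0.20 = 24, 120×0.28 = 33.6, 120×0.28 = 33.6, 120×0.24 = 28.8.
χ² = (29−24)²/24 + (32−33.6)²/33.6 + (34−33.6)²/33.6 + (25−28.8)²/28.8
   = 1.042 + 0.076 + 0.005 + 0.501
Sum = 1.62
df = 3. Since 1.62 < 7.815, we do not reject H₀.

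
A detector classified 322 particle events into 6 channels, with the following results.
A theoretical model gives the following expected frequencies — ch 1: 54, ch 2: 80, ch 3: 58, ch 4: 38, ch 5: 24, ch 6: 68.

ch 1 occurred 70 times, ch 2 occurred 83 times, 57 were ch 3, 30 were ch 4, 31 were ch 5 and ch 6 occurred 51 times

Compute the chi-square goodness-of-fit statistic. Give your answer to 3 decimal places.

χ² = (70−54)²/54 + (83−80)²/80 + (57−58)²/58 + (30−38)²/38 + (31−24)²/24 + (51−68)²/68
   = 4.7407 + 0.1125 + 0.0172 + 1.6842 + 2.0417 + 4.2500
Sum = 12.846

12.846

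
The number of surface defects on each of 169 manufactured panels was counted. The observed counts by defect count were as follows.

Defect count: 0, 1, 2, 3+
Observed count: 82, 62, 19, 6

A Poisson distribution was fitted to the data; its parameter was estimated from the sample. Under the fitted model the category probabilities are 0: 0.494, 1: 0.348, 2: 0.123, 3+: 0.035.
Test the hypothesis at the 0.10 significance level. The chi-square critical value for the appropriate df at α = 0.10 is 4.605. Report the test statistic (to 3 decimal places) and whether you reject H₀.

0.354; do not reject

Expected counts E_i = n·p_i: 169×0.494 = 83.486, 169×0.348 = 58.812, 169×0.123 = 20.787, 169×0.035 = 5.915.
cat         O        E   (O−E)²/E
0          82   83.486     0.0264
1          62   58.812     0.1728
2          19   20.787     0.1536
3+          6    5.915     0.0012
Sum = 0.354
df = 2. Since 0.354 < 4.605, we do not reject H₀.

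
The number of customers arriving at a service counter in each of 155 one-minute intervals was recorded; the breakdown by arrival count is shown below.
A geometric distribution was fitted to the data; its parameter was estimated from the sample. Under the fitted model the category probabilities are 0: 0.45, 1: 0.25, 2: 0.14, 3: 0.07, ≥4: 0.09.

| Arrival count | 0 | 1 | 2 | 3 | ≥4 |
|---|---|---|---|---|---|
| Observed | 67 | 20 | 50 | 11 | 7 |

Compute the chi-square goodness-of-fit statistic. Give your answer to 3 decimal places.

49.553

Expected counts E_i = n·p_i: 155×0.45 = 69.75, 155×0.25 = 38.75, 155×0.14 = 21.7, 155×0.07 = 10.85, 155×0.09 = 13.95.
0: (67 − 69.75)²/69.75 = 7.5625/69.75 = 0.1084
1: (20 − 38.75)²/38.75 = 351.5625/38.75 = 9.0726
2: (50 − 21.7)²/21.7 = 800.89/21.7 = 36.9074
3: (11 − 10.85)²/10.85 = 0.0225/10.85 = 0.0021
≥4: (7 − 13.95)²/13.95 = 48.3025/13.95 = 3.4625
Sum = 49.553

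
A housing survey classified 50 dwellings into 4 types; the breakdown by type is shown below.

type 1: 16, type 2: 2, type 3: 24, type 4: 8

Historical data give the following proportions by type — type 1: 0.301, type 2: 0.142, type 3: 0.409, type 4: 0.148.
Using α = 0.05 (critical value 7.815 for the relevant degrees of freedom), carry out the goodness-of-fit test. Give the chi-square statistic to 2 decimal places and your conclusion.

4.39; do not reject

Expected counts E_i = n·p_i: 50×0.301 = 15.05, 50×0.142 = 7.1, 50×0.409 = 20.45, 50×0.148 = 7.4.
χ² = (16−15.05)²/15.05 + (2−7.1)²/7.1 + (24−20.45)²/20.45 + (8−7.4)²/7.4
   = 0.060 + 3.663 + 0.616 + 0.049
Sum = 4.39
df = 3. Since 4.39 < 7.815, we do not reject H₀.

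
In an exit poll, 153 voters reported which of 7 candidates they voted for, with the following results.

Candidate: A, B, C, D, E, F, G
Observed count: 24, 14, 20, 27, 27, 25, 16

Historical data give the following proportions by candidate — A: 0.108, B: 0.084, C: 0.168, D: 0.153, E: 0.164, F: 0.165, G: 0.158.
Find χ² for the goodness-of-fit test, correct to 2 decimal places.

8.21

Expected counts E_i = n·p_i: 153×0.108 = 16.524, 153×0.084 = 12.852, 153×0.168 = 25.704, 153×0.153 = 23.409, 153×0.164 = 25.092, 153×0.165 = 25.245, 153×0.158 = 24.174.
cat         O        E   (O−E)²/E
A          24   16.524      3.382
B          14   12.852      0.103
C          20   25.704      1.266
D          27   23.409      0.551
E          27   25.092      0.145
F          25   25.245      0.002
G          16   24.174      2.764
Sum = 8.21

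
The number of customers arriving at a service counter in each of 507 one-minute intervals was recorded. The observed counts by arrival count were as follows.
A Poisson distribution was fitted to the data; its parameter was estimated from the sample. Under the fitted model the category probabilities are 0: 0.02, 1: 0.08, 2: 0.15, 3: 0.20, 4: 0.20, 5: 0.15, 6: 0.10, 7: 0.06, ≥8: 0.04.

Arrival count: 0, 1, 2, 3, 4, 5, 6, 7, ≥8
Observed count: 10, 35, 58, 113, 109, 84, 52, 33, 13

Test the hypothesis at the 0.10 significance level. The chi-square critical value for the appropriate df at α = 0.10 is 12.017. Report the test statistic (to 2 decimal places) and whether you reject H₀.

Expected counts E_i = n·p_i: 507×0.02 = 10.14, 507×0.08 = 40.56, 507×0.15 = 76.05, 507×0.20 = 101.4, 507×0.20 = 101.4, 507×0.15 = 76.05, 507×0.10 = 50.7, 507×0.06 = 30.42, 507×0.04 = 20.28.
0: (10 − 10.14)²/10.14 = 0.0196/10.14 = 0.002
1: (35 − 40.56)²/40.56 = 30.9136/40.56 = 0.762
2: (58 − 76.05)²/76.05 = 325.8025/76.05 = 4.284
3: (113 − 101.4)²/101.4 = 134.56/101.4 = 1.327
4: (109 − 101.4)²/101.4 = 57.76/101.4 = 0.570
5: (84 − 76.05)²/76.05 = 63.2025/76.05 = 0.831
6: (52 − 50.7)²/50.7 = 1.69/50.7 = 0.033
7: (33 − 30.42)²/30.42 = 6.6564/30.42 = 0.219
≥8: (13 − 20.28)²/20.28 = 52.9984/20.28 = 2.613
Sum = 10.64
df = 7. Since 10.64 < 12.017, we do not reject H₀.

10.64; do not reject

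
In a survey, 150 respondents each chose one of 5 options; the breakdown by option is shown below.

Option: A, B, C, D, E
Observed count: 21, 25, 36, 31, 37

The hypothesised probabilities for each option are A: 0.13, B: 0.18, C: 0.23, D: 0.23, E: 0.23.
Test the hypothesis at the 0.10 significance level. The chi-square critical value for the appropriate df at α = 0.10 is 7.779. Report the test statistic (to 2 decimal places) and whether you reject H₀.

0.86; do not reject

Expected counts E_i = n·p_i: 150×0.13 = 19.5, 150×0.18 = 27, 150×0.23 = 34.5, 150×0.23 = 34.5, 150×0.23 = 34.5.
A: (21 − 19.5)²/19.5 = 2.25/19.5 = 0.115
B: (25 − 27)²/27 = 4/27 = 0.148
C: (36 − 34.5)²/34.5 = 2.25/34.5 = 0.065
D: (31 − 34.5)²/34.5 = 12.25/34.5 = 0.355
E: (37 − 34.5)²/34.5 = 6.25/34.5 = 0.181
Sum = 0.86
df = 4. Since 0.86 < 7.779, we do not reject H₀.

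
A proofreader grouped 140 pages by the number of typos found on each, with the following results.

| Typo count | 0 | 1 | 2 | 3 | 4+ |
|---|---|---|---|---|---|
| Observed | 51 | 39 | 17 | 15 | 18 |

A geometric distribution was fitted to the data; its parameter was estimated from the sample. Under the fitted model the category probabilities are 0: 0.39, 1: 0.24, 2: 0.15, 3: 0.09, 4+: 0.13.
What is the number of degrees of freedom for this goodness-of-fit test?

There are k = 5 categories and 1 parameter estimated from the data, so df = 5 − 1 − 1 = 3.

3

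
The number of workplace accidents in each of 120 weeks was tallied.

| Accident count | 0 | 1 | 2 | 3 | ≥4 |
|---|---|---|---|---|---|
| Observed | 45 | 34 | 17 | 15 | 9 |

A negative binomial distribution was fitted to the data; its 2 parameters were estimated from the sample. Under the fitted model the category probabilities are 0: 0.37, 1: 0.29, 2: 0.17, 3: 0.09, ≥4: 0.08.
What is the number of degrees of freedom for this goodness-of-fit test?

2

There are k = 5 categories and 2 parameters estimated from the data, so df = 5 − 1 − 2 = 2.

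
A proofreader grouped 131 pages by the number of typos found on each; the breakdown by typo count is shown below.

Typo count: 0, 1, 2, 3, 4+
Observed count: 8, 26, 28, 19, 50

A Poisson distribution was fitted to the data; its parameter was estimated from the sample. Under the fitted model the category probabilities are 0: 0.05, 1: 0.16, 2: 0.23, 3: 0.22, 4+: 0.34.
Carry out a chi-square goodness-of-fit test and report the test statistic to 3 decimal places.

5.699

Expected counts E_i = n·p_i: 131×0.05 = 6.55, 131×0.16 = 20.96, 131×0.23 = 30.13, 131×0.22 = 28.82, 131×0.34 = 44.54.
cat         O        E   (O−E)²/E
0           8     6.55     0.3210
1          26    20.96     1.2119
2          28    30.13     0.1506
3          19    28.82     3.3460
4+         50    44.54     0.6693
Sum = 5.699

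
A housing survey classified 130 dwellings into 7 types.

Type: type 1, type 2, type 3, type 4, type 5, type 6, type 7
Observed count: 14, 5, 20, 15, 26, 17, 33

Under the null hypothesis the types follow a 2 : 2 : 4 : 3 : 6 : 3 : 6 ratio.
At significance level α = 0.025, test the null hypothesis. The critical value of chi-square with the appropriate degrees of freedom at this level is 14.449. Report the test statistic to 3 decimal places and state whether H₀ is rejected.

Ratio total = 26. Expected counts: 130×2/26 = 10, 130×2/26 = 10, 130×4/26 = 20, 130×3/26 = 15, 130×6/26 = 30, 130×3/26 = 15, 130×6/26 = 30.
type 1: (14 − 10)²/10 = 16/10 = 1.6000
type 2: (5 − 10)²/10 = 25/10 = 2.5000
type 3: (20 − 20)²/20 = 0/20 = 0.0000
type 4: (15 − 15)²/15 = 0/15 = 0.0000
type 5: (26 − 30)²/30 = 16/30 = 0.5333
type 6: (17 − 15)²/15 = 4/15 = 0.2667
type 7: (33 − 30)²/30 = 9/30 = 0.3000
Sum = 5.200
df = 6. Since 5.200 < 14.449, we do not reject H₀.

5.200; do not reject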